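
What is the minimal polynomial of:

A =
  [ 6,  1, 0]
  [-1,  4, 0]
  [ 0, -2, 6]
x^3 - 16*x^2 + 85*x - 150

The characteristic polynomial is χ_A(x) = (x - 6)*(x - 5)^2, so the eigenvalues are known. The minimal polynomial is
  m_A(x) = Π_λ (x − λ)^{k_λ}
where k_λ is the size of the *largest* Jordan block for λ (equivalently, the smallest k with (A − λI)^k v = 0 for every generalised eigenvector v of λ).

  λ = 5: largest Jordan block has size 2, contributing (x − 5)^2
  λ = 6: largest Jordan block has size 1, contributing (x − 6)

So m_A(x) = (x - 6)*(x - 5)^2 = x^3 - 16*x^2 + 85*x - 150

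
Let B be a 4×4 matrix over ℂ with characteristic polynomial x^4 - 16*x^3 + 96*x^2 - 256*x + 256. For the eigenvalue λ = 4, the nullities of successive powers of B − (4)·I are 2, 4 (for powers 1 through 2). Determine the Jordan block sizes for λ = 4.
Block sizes for λ = 4: [2, 2]

From the dimensions of kernels of powers, the number of Jordan blocks of size at least j is d_j − d_{j−1} where d_j = dim ker(N^j) (with d_0 = 0). Computing the differences gives [2, 2].
The number of blocks of size exactly k is (#blocks of size ≥ k) − (#blocks of size ≥ k + 1), so the partition is: 2 block(s) of size 2.
In nonincreasing order the block sizes are [2, 2].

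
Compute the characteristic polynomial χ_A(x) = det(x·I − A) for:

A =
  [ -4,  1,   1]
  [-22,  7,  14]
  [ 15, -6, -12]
x^3 + 9*x^2 + 27*x + 27

Expanding det(x·I − A) (e.g. by cofactor expansion or by noting that A is similar to its Jordan form J, which has the same characteristic polynomial as A) gives
  χ_A(x) = x^3 + 9*x^2 + 27*x + 27
which factors as (x + 3)^3. The eigenvalues (with algebraic multiplicities) are λ = -3 with multiplicity 3.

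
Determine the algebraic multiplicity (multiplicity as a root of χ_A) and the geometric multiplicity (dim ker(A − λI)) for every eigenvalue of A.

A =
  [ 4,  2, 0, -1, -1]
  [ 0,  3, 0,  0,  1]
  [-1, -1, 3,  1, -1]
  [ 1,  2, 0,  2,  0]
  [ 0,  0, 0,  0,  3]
λ = 3: alg = 5, geom = 2

Step 1 — factor the characteristic polynomial to read off the algebraic multiplicities:
  χ_A(x) = (x - 3)^5

Step 2 — compute geometric multiplicities via the rank-nullity identity g(λ) = n − rank(A − λI):
  rank(A − (3)·I) = 3, so dim ker(A − (3)·I) = n − 3 = 2

Summary:
  λ = 3: algebraic multiplicity = 5, geometric multiplicity = 2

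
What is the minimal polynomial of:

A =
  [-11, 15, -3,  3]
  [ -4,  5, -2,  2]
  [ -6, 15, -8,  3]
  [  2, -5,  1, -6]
x^2 + 10*x + 25

The characteristic polynomial is χ_A(x) = (x + 5)^4, so the eigenvalues are known. The minimal polynomial is
  m_A(x) = Π_λ (x − λ)^{k_λ}
where k_λ is the size of the *largest* Jordan block for λ (equivalently, the smallest k with (A − λI)^k v = 0 for every generalised eigenvector v of λ).

  λ = -5: largest Jordan block has size 2, contributing (x + 5)^2

So m_A(x) = (x + 5)^2 = x^2 + 10*x + 25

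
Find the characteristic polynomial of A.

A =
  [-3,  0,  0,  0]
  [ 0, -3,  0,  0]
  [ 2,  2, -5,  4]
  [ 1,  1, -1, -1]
x^4 + 12*x^3 + 54*x^2 + 108*x + 81

Expanding det(x·I − A) (e.g. by cofactor expansion or by noting that A is similar to its Jordan form J, which has the same characteristic polynomial as A) gives
  χ_A(x) = x^4 + 12*x^3 + 54*x^2 + 108*x + 81
which factors as (x + 3)^4. The eigenvalues (with algebraic multiplicities) are λ = -3 with multiplicity 4.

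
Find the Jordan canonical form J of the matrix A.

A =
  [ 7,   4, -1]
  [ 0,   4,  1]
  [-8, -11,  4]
J_3(5)

The characteristic polynomial is
  det(x·I − A) = x^3 - 15*x^2 + 75*x - 125 = (x - 5)^3

Eigenvalues and multiplicities (the geometric multiplicity of λ is n − rank(A − λI), which equals the number of Jordan blocks for λ):
  λ = 5: algebraic multiplicity = 3, geometric multiplicity = 1

Determining the block sizes for each eigenvalue:
  λ = 5: one block (gm = 1), so the single block has size am = 3 → block sizes [3]

Assembling the blocks gives a Jordan form
J =
  [5, 1, 0]
  [0, 5, 1]
  [0, 0, 5]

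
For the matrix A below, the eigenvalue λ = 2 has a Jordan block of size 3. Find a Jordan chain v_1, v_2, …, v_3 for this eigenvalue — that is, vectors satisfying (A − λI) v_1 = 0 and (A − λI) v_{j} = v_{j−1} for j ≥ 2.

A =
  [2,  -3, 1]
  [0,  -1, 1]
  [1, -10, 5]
A Jordan chain for λ = 2 of length 3:
v_1 = (1, 1, 3)ᵀ
v_2 = (0, 0, 1)ᵀ
v_3 = (1, 0, 0)ᵀ

Let N = A − (2)·I. We want v_3 with N^3 v_3 = 0 but N^2 v_3 ≠ 0; then v_{j-1} := N · v_j for j = 3, …, 2.

Pick v_3 = (1, 0, 0)ᵀ.
Then v_2 = N · v_3 = (0, 0, 1)ᵀ.
Then v_1 = N · v_2 = (1, 1, 3)ᵀ.

Sanity check: (A − (2)·I) v_1 = (0, 0, 0)ᵀ = 0. ✓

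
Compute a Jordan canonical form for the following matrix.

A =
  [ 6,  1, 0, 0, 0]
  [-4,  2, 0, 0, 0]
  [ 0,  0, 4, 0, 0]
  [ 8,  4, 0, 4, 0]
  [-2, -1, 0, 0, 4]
J_2(4) ⊕ J_1(4) ⊕ J_1(4) ⊕ J_1(4)

The characteristic polynomial is
  det(x·I − A) = x^5 - 20*x^4 + 160*x^3 - 640*x^2 + 1280*x - 1024 = (x - 4)^5

Eigenvalues and multiplicities (the geometric multiplicity of λ is n − rank(A − λI), which equals the number of Jordan blocks for λ):
  λ = 4: algebraic multiplicity = 5, geometric multiplicity = 4

Determining the block sizes for each eigenvalue:
  λ = 4: 4 blocks summing to 5 forces exactly one block of size 2 and the rest size 1 → block sizes [2, 1, 1, 1]

Assembling the blocks gives a Jordan form
J =
  [4, 1, 0, 0, 0]
  [0, 4, 0, 0, 0]
  [0, 0, 4, 0, 0]
  [0, 0, 0, 4, 0]
  [0, 0, 0, 0, 4]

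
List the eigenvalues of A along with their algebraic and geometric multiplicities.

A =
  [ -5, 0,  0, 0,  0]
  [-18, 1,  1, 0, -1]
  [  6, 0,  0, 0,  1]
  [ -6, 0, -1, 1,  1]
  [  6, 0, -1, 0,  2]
λ = -5: alg = 1, geom = 1; λ = 1: alg = 4, geom = 3

Step 1 — factor the characteristic polynomial to read off the algebraic multiplicities:
  χ_A(x) = (x - 1)^4*(x + 5)

Step 2 — compute geometric multiplicities via the rank-nullity identity g(λ) = n − rank(A − λI):
  rank(A − (-5)·I) = 4, so dim ker(A − (-5)·I) = n − 4 = 1
  rank(A − (1)·I) = 2, so dim ker(A − (1)·I) = n − 2 = 3

Summary:
  λ = -5: algebraic multiplicity = 1, geometric multiplicity = 1
  λ = 1: algebraic multiplicity = 4, geometric multiplicity = 3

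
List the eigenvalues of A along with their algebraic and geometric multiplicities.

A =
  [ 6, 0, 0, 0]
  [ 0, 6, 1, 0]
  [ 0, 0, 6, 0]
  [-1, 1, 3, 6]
λ = 6: alg = 4, geom = 2

Step 1 — factor the characteristic polynomial to read off the algebraic multiplicities:
  χ_A(x) = (x - 6)^4

Step 2 — compute geometric multiplicities via the rank-nullity identity g(λ) = n − rank(A − λI):
  rank(A − (6)·I) = 2, so dim ker(A − (6)·I) = n − 2 = 2

Summary:
  λ = 6: algebraic multiplicity = 4, geometric multiplicity = 2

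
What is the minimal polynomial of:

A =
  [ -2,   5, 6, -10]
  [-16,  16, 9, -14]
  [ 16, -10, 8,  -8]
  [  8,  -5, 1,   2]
x^3 - 18*x^2 + 108*x - 216

The characteristic polynomial is χ_A(x) = (x - 6)^4, so the eigenvalues are known. The minimal polynomial is
  m_A(x) = Π_λ (x − λ)^{k_λ}
where k_λ is the size of the *largest* Jordan block for λ (equivalently, the smallest k with (A − λI)^k v = 0 for every generalised eigenvector v of λ).

  λ = 6: largest Jordan block has size 3, contributing (x − 6)^3

So m_A(x) = (x - 6)^3 = x^3 - 18*x^2 + 108*x - 216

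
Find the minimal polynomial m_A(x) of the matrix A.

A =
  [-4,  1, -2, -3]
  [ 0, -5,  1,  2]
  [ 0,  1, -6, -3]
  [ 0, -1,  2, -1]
x^3 + 12*x^2 + 48*x + 64

The characteristic polynomial is χ_A(x) = (x + 4)^4, so the eigenvalues are known. The minimal polynomial is
  m_A(x) = Π_λ (x − λ)^{k_λ}
where k_λ is the size of the *largest* Jordan block for λ (equivalently, the smallest k with (A − λI)^k v = 0 for every generalised eigenvector v of λ).

  λ = -4: largest Jordan block has size 3, contributing (x + 4)^3

So m_A(x) = (x + 4)^3 = x^3 + 12*x^2 + 48*x + 64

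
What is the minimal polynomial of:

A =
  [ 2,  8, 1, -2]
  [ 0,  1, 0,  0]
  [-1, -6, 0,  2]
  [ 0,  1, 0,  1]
x^2 - 2*x + 1

The characteristic polynomial is χ_A(x) = (x - 1)^4, so the eigenvalues are known. The minimal polynomial is
  m_A(x) = Π_λ (x − λ)^{k_λ}
where k_λ is the size of the *largest* Jordan block for λ (equivalently, the smallest k with (A − λI)^k v = 0 for every generalised eigenvector v of λ).

  λ = 1: largest Jordan block has size 2, contributing (x − 1)^2

So m_A(x) = (x - 1)^2 = x^2 - 2*x + 1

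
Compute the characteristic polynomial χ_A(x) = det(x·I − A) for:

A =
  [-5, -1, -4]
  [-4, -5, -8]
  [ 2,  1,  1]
x^3 + 9*x^2 + 27*x + 27

Expanding det(x·I − A) (e.g. by cofactor expansion or by noting that A is similar to its Jordan form J, which has the same characteristic polynomial as A) gives
  χ_A(x) = x^3 + 9*x^2 + 27*x + 27
which factors as (x + 3)^3. The eigenvalues (with algebraic multiplicities) are λ = -3 with multiplicity 3.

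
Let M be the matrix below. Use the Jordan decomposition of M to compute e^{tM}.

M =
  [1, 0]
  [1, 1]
e^{tM} =
  [exp(t), 0]
  [t*exp(t), exp(t)]

Strategy: write M = P · J · P⁻¹ where J is a Jordan canonical form, so e^{tM} = P · e^{tJ} · P⁻¹, and e^{tJ} can be computed block-by-block.

M has Jordan form
J =
  [1, 1]
  [0, 1]
(up to reordering of blocks).

Per-block formulas:
  For a 2×2 Jordan block J_2(1): exp(t · J_2(1)) = e^(1t)·(I + t·N), where N is the 2×2 nilpotent shift.

After assembling e^{tJ} and conjugating by P, we get:

e^{tM} =
  [exp(t), 0]
  [t*exp(t), exp(t)]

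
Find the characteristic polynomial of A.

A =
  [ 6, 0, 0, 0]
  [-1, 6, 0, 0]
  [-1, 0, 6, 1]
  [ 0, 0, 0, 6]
x^4 - 24*x^3 + 216*x^2 - 864*x + 1296

Expanding det(x·I − A) (e.g. by cofactor expansion or by noting that A is similar to its Jordan form J, which has the same characteristic polynomial as A) gives
  χ_A(x) = x^4 - 24*x^3 + 216*x^2 - 864*x + 1296
which factors as (x - 6)^4. The eigenvalues (with algebraic multiplicities) are λ = 6 with multiplicity 4.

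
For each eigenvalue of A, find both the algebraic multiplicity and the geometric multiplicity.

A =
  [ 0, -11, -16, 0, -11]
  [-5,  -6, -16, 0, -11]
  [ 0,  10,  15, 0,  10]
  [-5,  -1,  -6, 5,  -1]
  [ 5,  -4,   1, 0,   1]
λ = 0: alg = 2, geom = 1; λ = 5: alg = 3, geom = 3

Step 1 — factor the characteristic polynomial to read off the algebraic multiplicities:
  χ_A(x) = x^2*(x - 5)^3

Step 2 — compute geometric multiplicities via the rank-nullity identity g(λ) = n − rank(A − λI):
  rank(A − (0)·I) = 4, so dim ker(A − (0)·I) = n − 4 = 1
  rank(A − (5)·I) = 2, so dim ker(A − (5)·I) = n − 2 = 3

Summary:
  λ = 0: algebraic multiplicity = 2, geometric multiplicity = 1
  λ = 5: algebraic multiplicity = 3, geometric multiplicity = 3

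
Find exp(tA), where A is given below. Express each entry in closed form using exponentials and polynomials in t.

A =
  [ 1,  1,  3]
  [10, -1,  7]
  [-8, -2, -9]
e^{tA} =
  [t^2*exp(-3*t) + 4*t*exp(-3*t) + exp(-3*t), t*exp(-3*t), t^2*exp(-3*t)/2 + 3*t*exp(-3*t)]
  [2*t^2*exp(-3*t) + 10*t*exp(-3*t), 2*t*exp(-3*t) + exp(-3*t), t^2*exp(-3*t) + 7*t*exp(-3*t)]
  [-2*t^2*exp(-3*t) - 8*t*exp(-3*t), -2*t*exp(-3*t), -t^2*exp(-3*t) - 6*t*exp(-3*t) + exp(-3*t)]

Strategy: write A = P · J · P⁻¹ where J is a Jordan canonical form, so e^{tA} = P · e^{tJ} · P⁻¹, and e^{tJ} can be computed block-by-block.

A has Jordan form
J =
  [-3,  1,  0]
  [ 0, -3,  1]
  [ 0,  0, -3]
(up to reordering of blocks).

Per-block formulas:
  For a 3×3 Jordan block J_3(-3): exp(t · J_3(-3)) = e^(-3t)·(I + t·N + (t^2/2)·N^2), where N is the 3×3 nilpotent shift.

After assembling e^{tJ} and conjugating by P, we get:

e^{tA} =
  [t^2*exp(-3*t) + 4*t*exp(-3*t) + exp(-3*t), t*exp(-3*t), t^2*exp(-3*t)/2 + 3*t*exp(-3*t)]
  [2*t^2*exp(-3*t) + 10*t*exp(-3*t), 2*t*exp(-3*t) + exp(-3*t), t^2*exp(-3*t) + 7*t*exp(-3*t)]
  [-2*t^2*exp(-3*t) - 8*t*exp(-3*t), -2*t*exp(-3*t), -t^2*exp(-3*t) - 6*t*exp(-3*t) + exp(-3*t)]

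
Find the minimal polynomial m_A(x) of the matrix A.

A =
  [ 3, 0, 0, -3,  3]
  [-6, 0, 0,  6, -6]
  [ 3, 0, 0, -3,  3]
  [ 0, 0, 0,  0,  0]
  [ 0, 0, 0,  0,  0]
x^2 - 3*x

The characteristic polynomial is χ_A(x) = x^4*(x - 3), so the eigenvalues are known. The minimal polynomial is
  m_A(x) = Π_λ (x − λ)^{k_λ}
where k_λ is the size of the *largest* Jordan block for λ (equivalently, the smallest k with (A − λI)^k v = 0 for every generalised eigenvector v of λ).

  λ = 0: largest Jordan block has size 1, contributing (x − 0)
  λ = 3: largest Jordan block has size 1, contributing (x − 3)

So m_A(x) = x*(x - 3) = x^2 - 3*x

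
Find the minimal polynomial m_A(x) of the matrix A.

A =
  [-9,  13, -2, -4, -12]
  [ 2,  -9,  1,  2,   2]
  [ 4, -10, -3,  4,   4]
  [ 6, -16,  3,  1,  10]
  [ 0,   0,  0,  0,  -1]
x^4 + 16*x^3 + 90*x^2 + 200*x + 125

The characteristic polynomial is χ_A(x) = (x + 1)*(x + 5)^4, so the eigenvalues are known. The minimal polynomial is
  m_A(x) = Π_λ (x − λ)^{k_λ}
where k_λ is the size of the *largest* Jordan block for λ (equivalently, the smallest k with (A − λI)^k v = 0 for every generalised eigenvector v of λ).

  λ = -5: largest Jordan block has size 3, contributing (x + 5)^3
  λ = -1: largest Jordan block has size 1, contributing (x + 1)

So m_A(x) = (x + 1)*(x + 5)^3 = x^4 + 16*x^3 + 90*x^2 + 200*x + 125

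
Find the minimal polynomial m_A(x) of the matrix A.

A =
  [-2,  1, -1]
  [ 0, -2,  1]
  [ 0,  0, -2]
x^3 + 6*x^2 + 12*x + 8

The characteristic polynomial is χ_A(x) = (x + 2)^3, so the eigenvalues are known. The minimal polynomial is
  m_A(x) = Π_λ (x − λ)^{k_λ}
where k_λ is the size of the *largest* Jordan block for λ (equivalently, the smallest k with (A − λI)^k v = 0 for every generalised eigenvector v of λ).

  λ = -2: largest Jordan block has size 3, contributing (x + 2)^3

So m_A(x) = (x + 2)^3 = x^3 + 6*x^2 + 12*x + 8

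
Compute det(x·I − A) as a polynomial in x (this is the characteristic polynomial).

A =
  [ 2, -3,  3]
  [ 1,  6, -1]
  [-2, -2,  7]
x^3 - 15*x^2 + 75*x - 125

Expanding det(x·I − A) (e.g. by cofactor expansion or by noting that A is similar to its Jordan form J, which has the same characteristic polynomial as A) gives
  χ_A(x) = x^3 - 15*x^2 + 75*x - 125
which factors as (x - 5)^3. The eigenvalues (with algebraic multiplicities) are λ = 5 with multiplicity 3.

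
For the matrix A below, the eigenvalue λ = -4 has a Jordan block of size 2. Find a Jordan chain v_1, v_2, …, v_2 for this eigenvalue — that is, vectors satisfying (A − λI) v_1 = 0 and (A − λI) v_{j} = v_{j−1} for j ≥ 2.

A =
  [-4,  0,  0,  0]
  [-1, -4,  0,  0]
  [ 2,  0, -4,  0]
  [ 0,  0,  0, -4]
A Jordan chain for λ = -4 of length 2:
v_1 = (0, -1, 2, 0)ᵀ
v_2 = (1, 0, 0, 0)ᵀ

Let N = A − (-4)·I. We want v_2 with N^2 v_2 = 0 but N^1 v_2 ≠ 0; then v_{j-1} := N · v_j for j = 2, …, 2.

Pick v_2 = (1, 0, 0, 0)ᵀ.
Then v_1 = N · v_2 = (0, -1, 2, 0)ᵀ.

Sanity check: (A − (-4)·I) v_1 = (0, 0, 0, 0)ᵀ = 0. ✓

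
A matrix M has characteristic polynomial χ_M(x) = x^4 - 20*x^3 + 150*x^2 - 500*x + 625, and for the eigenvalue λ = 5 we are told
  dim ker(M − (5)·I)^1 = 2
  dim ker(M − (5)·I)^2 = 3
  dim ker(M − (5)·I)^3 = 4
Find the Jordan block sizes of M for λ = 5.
Block sizes for λ = 5: [3, 1]

From the dimensions of kernels of powers, the number of Jordan blocks of size at least j is d_j − d_{j−1} where d_j = dim ker(N^j) (with d_0 = 0). Computing the differences gives [2, 1, 1].
The number of blocks of size exactly k is (#blocks of size ≥ k) − (#blocks of size ≥ k + 1), so the partition is: 1 block(s) of size 1, 1 block(s) of size 3.
In nonincreasing order the block sizes are [3, 1].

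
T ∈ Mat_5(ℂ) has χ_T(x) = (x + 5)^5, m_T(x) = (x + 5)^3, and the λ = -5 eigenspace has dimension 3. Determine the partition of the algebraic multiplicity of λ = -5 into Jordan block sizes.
Block sizes for λ = -5: [3, 1, 1]

Step 1 — from the characteristic polynomial, algebraic multiplicity of λ = -5 is 5. From dim ker(T − (-5)·I) = 3, there are exactly 3 Jordan blocks for λ = -5.
Step 2 — from the minimal polynomial, the factor (x + 5)^3 tells us the largest block for λ = -5 has size 3.
Step 3 — with total size 5, 3 blocks, and largest block 3, the block sizes (in nonincreasing order) are [3, 1, 1].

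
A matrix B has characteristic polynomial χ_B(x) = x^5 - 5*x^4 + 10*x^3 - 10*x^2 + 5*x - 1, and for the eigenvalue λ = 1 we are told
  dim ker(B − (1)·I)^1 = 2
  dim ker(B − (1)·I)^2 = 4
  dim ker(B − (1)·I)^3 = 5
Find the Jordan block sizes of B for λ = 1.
Block sizes for λ = 1: [3, 2]

From the dimensions of kernels of powers, the number of Jordan blocks of size at least j is d_j − d_{j−1} where d_j = dim ker(N^j) (with d_0 = 0). Computing the differences gives [2, 2, 1].
The number of blocks of size exactly k is (#blocks of size ≥ k) − (#blocks of size ≥ k + 1), so the partition is: 1 block(s) of size 2, 1 block(s) of size 3.
In nonincreasing order the block sizes are [3, 2].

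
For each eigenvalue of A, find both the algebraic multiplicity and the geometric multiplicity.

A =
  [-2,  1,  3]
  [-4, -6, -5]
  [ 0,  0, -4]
λ = -4: alg = 3, geom = 1

Step 1 — factor the characteristic polynomial to read off the algebraic multiplicities:
  χ_A(x) = (x + 4)^3

Step 2 — compute geometric multiplicities via the rank-nullity identity g(λ) = n − rank(A − λI):
  rank(A − (-4)·I) = 2, so dim ker(A − (-4)·I) = n − 2 = 1

Summary:
  λ = -4: algebraic multiplicity = 3, geometric multiplicity = 1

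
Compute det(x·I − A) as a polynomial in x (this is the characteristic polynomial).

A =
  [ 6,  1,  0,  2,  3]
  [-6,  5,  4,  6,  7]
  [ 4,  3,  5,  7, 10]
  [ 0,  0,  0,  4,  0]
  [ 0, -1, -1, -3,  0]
x^5 - 20*x^4 + 160*x^3 - 640*x^2 + 1280*x - 1024

Expanding det(x·I − A) (e.g. by cofactor expansion or by noting that A is similar to its Jordan form J, which has the same characteristic polynomial as A) gives
  χ_A(x) = x^5 - 20*x^4 + 160*x^3 - 640*x^2 + 1280*x - 1024
which factors as (x - 4)^5. The eigenvalues (with algebraic multiplicities) are λ = 4 with multiplicity 5.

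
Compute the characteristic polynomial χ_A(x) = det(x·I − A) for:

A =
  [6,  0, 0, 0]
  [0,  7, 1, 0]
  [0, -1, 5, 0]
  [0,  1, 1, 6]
x^4 - 24*x^3 + 216*x^2 - 864*x + 1296

Expanding det(x·I − A) (e.g. by cofactor expansion or by noting that A is similar to its Jordan form J, which has the same characteristic polynomial as A) gives
  χ_A(x) = x^4 - 24*x^3 + 216*x^2 - 864*x + 1296
which factors as (x - 6)^4. The eigenvalues (with algebraic multiplicities) are λ = 6 with multiplicity 4.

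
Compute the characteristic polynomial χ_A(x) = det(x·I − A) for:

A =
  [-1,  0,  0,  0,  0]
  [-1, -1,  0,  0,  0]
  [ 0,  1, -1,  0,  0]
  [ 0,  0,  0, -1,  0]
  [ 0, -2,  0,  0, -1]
x^5 + 5*x^4 + 10*x^3 + 10*x^2 + 5*x + 1

Expanding det(x·I − A) (e.g. by cofactor expansion or by noting that A is similar to its Jordan form J, which has the same characteristic polynomial as A) gives
  χ_A(x) = x^5 + 5*x^4 + 10*x^3 + 10*x^2 + 5*x + 1
which factors as (x + 1)^5. The eigenvalues (with algebraic multiplicities) are λ = -1 with multiplicity 5.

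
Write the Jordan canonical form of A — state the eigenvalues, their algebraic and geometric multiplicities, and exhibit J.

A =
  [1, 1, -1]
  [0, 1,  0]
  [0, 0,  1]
J_2(1) ⊕ J_1(1)

The characteristic polynomial is
  det(x·I − A) = x^3 - 3*x^2 + 3*x - 1 = (x - 1)^3

Eigenvalues and multiplicities (the geometric multiplicity of λ is n − rank(A − λI), which equals the number of Jordan blocks for λ):
  λ = 1: algebraic multiplicity = 3, geometric multiplicity = 2

Determining the block sizes for each eigenvalue:
  λ = 1: 2 blocks summing to 3 forces exactly one block of size 2 and the rest size 1 → block sizes [2, 1]

Assembling the blocks gives a Jordan form
J =
  [1, 1, 0]
  [0, 1, 0]
  [0, 0, 1]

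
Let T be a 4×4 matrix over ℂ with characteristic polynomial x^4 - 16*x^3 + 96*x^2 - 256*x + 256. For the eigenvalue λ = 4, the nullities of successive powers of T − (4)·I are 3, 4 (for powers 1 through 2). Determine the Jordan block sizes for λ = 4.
Block sizes for λ = 4: [2, 1, 1]

From the dimensions of kernels of powers, the number of Jordan blocks of size at least j is d_j − d_{j−1} where d_j = dim ker(N^j) (with d_0 = 0). Computing the differences gives [3, 1].
The number of blocks of size exactly k is (#blocks of size ≥ k) − (#blocks of size ≥ k + 1), so the partition is: 2 block(s) of size 1, 1 block(s) of size 2.
In nonincreasing order the block sizes are [2, 1, 1].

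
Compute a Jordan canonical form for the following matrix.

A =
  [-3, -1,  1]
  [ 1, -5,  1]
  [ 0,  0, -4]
J_2(-4) ⊕ J_1(-4)

The characteristic polynomial is
  det(x·I − A) = x^3 + 12*x^2 + 48*x + 64 = (x + 4)^3

Eigenvalues and multiplicities (the geometric multiplicity of λ is n − rank(A − λI), which equals the number of Jordan blocks for λ):
  λ = -4: algebraic multiplicity = 3, geometric multiplicity = 2

Determining the block sizes for each eigenvalue:
  λ = -4: 2 blocks summing to 3 forces exactly one block of size 2 and the rest size 1 → block sizes [2, 1]

Assembling the blocks gives a Jordan form
J =
  [-4,  1,  0]
  [ 0, -4,  0]
  [ 0,  0, -4]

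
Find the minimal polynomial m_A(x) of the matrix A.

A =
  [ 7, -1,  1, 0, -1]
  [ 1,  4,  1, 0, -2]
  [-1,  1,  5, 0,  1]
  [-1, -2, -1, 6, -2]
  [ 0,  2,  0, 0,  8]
x^3 - 18*x^2 + 108*x - 216

The characteristic polynomial is χ_A(x) = (x - 6)^5, so the eigenvalues are known. The minimal polynomial is
  m_A(x) = Π_λ (x − λ)^{k_λ}
where k_λ is the size of the *largest* Jordan block for λ (equivalently, the smallest k with (A − λI)^k v = 0 for every generalised eigenvector v of λ).

  λ = 6: largest Jordan block has size 3, contributing (x − 6)^3

So m_A(x) = (x - 6)^3 = x^3 - 18*x^2 + 108*x - 216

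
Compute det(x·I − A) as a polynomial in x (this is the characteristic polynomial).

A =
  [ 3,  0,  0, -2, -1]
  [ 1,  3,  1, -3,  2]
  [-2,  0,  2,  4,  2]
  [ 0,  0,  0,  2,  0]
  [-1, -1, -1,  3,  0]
x^5 - 10*x^4 + 40*x^3 - 80*x^2 + 80*x - 32

Expanding det(x·I − A) (e.g. by cofactor expansion or by noting that A is similar to its Jordan form J, which has the same characteristic polynomial as A) gives
  χ_A(x) = x^5 - 10*x^4 + 40*x^3 - 80*x^2 + 80*x - 32
which factors as (x - 2)^5. The eigenvalues (with algebraic multiplicities) are λ = 2 with multiplicity 5.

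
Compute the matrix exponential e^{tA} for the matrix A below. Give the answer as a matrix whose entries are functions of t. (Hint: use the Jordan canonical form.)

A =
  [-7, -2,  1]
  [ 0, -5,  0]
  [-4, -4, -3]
e^{tA} =
  [-2*t*exp(-5*t) + exp(-5*t), -2*t*exp(-5*t), t*exp(-5*t)]
  [0, exp(-5*t), 0]
  [-4*t*exp(-5*t), -4*t*exp(-5*t), 2*t*exp(-5*t) + exp(-5*t)]

Strategy: write A = P · J · P⁻¹ where J is a Jordan canonical form, so e^{tA} = P · e^{tJ} · P⁻¹, and e^{tJ} can be computed block-by-block.

A has Jordan form
J =
  [-5,  1,  0]
  [ 0, -5,  0]
  [ 0,  0, -5]
(up to reordering of blocks).

Per-block formulas:
  For a 2×2 Jordan block J_2(-5): exp(t · J_2(-5)) = e^(-5t)·(I + t·N), where N is the 2×2 nilpotent shift.
  For a 1×1 block at λ = -5: exp(t · [-5]) = [e^(-5t)].

After assembling e^{tJ} and conjugating by P, we get:

e^{tA} =
  [-2*t*exp(-5*t) + exp(-5*t), -2*t*exp(-5*t), t*exp(-5*t)]
  [0, exp(-5*t), 0]
  [-4*t*exp(-5*t), -4*t*exp(-5*t), 2*t*exp(-5*t) + exp(-5*t)]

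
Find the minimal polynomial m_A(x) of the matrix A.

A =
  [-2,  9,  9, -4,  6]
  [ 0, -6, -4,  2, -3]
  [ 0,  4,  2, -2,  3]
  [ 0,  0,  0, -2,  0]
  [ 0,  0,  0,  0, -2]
x^2 + 4*x + 4

The characteristic polynomial is χ_A(x) = (x + 2)^5, so the eigenvalues are known. The minimal polynomial is
  m_A(x) = Π_λ (x − λ)^{k_λ}
where k_λ is the size of the *largest* Jordan block for λ (equivalently, the smallest k with (A − λI)^k v = 0 for every generalised eigenvector v of λ).

  λ = -2: largest Jordan block has size 2, contributing (x + 2)^2

So m_A(x) = (x + 2)^2 = x^2 + 4*x + 4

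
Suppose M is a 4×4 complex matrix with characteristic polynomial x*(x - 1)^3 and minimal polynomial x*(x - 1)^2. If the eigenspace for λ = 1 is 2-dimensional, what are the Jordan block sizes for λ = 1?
Block sizes for λ = 1: [2, 1]

Step 1 — from the characteristic polynomial, algebraic multiplicity of λ = 1 is 3. From dim ker(M − (1)·I) = 2, there are exactly 2 Jordan blocks for λ = 1.
Step 2 — from the minimal polynomial, the factor (x − 1)^2 tells us the largest block for λ = 1 has size 2.
Step 3 — with total size 3, 2 blocks, and largest block 2, the block sizes (in nonincreasing order) are [2, 1].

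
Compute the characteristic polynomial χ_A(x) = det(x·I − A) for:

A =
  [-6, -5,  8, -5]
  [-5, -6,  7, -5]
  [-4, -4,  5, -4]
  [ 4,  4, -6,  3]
x^4 + 4*x^3 + 6*x^2 + 4*x + 1

Expanding det(x·I − A) (e.g. by cofactor expansion or by noting that A is similar to its Jordan form J, which has the same characteristic polynomial as A) gives
  χ_A(x) = x^4 + 4*x^3 + 6*x^2 + 4*x + 1
which factors as (x + 1)^4. The eigenvalues (with algebraic multiplicities) are λ = -1 with multiplicity 4.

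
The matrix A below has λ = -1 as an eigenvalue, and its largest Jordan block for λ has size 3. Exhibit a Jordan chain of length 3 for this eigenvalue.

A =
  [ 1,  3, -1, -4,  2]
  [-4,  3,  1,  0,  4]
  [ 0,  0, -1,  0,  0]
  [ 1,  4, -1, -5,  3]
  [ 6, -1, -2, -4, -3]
A Jordan chain for λ = -1 of length 3:
v_1 = (1, 0, 0, 1, 1)ᵀ
v_2 = (-1, 1, 0, -1, -2)ᵀ
v_3 = (0, 0, 1, 0, 0)ᵀ

Let N = A − (-1)·I. We want v_3 with N^3 v_3 = 0 but N^2 v_3 ≠ 0; then v_{j-1} := N · v_j for j = 3, …, 2.

Pick v_3 = (0, 0, 1, 0, 0)ᵀ.
Then v_2 = N · v_3 = (-1, 1, 0, -1, -2)ᵀ.
Then v_1 = N · v_2 = (1, 0, 0, 1, 1)ᵀ.

Sanity check: (A − (-1)·I) v_1 = (0, 0, 0, 0, 0)ᵀ = 0. ✓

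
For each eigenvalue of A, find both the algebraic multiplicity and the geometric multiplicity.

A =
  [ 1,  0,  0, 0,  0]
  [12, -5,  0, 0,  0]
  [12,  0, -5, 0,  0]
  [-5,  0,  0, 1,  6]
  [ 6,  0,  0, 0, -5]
λ = -5: alg = 3, geom = 3; λ = 1: alg = 2, geom = 1

Step 1 — factor the characteristic polynomial to read off the algebraic multiplicities:
  χ_A(x) = (x - 1)^2*(x + 5)^3

Step 2 — compute geometric multiplicities via the rank-nullity identity g(λ) = n − rank(A − λI):
  rank(A − (-5)·I) = 2, so dim ker(A − (-5)·I) = n − 2 = 3
  rank(A − (1)·I) = 4, so dim ker(A − (1)·I) = n − 4 = 1

Summary:
  λ = -5: algebraic multiplicity = 3, geometric multiplicity = 3
  λ = 1: algebraic multiplicity = 2, geometric multiplicity = 1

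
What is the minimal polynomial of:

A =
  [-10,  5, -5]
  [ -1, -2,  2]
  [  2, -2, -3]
x^3 + 15*x^2 + 75*x + 125

The characteristic polynomial is χ_A(x) = (x + 5)^3, so the eigenvalues are known. The minimal polynomial is
  m_A(x) = Π_λ (x − λ)^{k_λ}
where k_λ is the size of the *largest* Jordan block for λ (equivalently, the smallest k with (A − λI)^k v = 0 for every generalised eigenvector v of λ).

  λ = -5: largest Jordan block has size 3, contributing (x + 5)^3

So m_A(x) = (x + 5)^3 = x^3 + 15*x^2 + 75*x + 125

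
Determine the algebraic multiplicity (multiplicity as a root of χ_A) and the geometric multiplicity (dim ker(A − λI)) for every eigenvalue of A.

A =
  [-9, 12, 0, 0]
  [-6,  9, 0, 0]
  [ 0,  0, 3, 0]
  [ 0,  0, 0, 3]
λ = -3: alg = 1, geom = 1; λ = 3: alg = 3, geom = 3

Step 1 — factor the characteristic polynomial to read off the algebraic multiplicities:
  χ_A(x) = (x - 3)^3*(x + 3)

Step 2 — compute geometric multiplicities via the rank-nullity identity g(λ) = n − rank(A − λI):
  rank(A − (-3)·I) = 3, so dim ker(A − (-3)·I) = n − 3 = 1
  rank(A − (3)·I) = 1, so dim ker(A − (3)·I) = n − 1 = 3

Summary:
  λ = -3: algebraic multiplicity = 1, geometric multiplicity = 1
  λ = 3: algebraic multiplicity = 3, geometric multiplicity = 3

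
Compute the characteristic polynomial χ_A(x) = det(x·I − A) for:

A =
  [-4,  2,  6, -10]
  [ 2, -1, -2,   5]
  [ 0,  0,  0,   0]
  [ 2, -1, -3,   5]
x^4

Expanding det(x·I − A) (e.g. by cofactor expansion or by noting that A is similar to its Jordan form J, which has the same characteristic polynomial as A) gives
  χ_A(x) = x^4
which factors as x^4. The eigenvalues (with algebraic multiplicities) are λ = 0 with multiplicity 4.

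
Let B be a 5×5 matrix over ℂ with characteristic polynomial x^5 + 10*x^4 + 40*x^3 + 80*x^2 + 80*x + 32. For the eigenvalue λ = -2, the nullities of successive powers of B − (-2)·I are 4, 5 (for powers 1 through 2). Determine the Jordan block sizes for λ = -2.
Block sizes for λ = -2: [2, 1, 1, 1]

From the dimensions of kernels of powers, the number of Jordan blocks of size at least j is d_j − d_{j−1} where d_j = dim ker(N^j) (with d_0 = 0). Computing the differences gives [4, 1].
The number of blocks of size exactly k is (#blocks of size ≥ k) − (#blocks of size ≥ k + 1), so the partition is: 3 block(s) of size 1, 1 block(s) of size 2.
In nonincreasing order the block sizes are [2, 1, 1, 1].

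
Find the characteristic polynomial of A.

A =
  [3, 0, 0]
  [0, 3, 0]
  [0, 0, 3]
x^3 - 9*x^2 + 27*x - 27

Expanding det(x·I − A) (e.g. by cofactor expansion or by noting that A is similar to its Jordan form J, which has the same characteristic polynomial as A) gives
  χ_A(x) = x^3 - 9*x^2 + 27*x - 27
which factors as (x - 3)^3. The eigenvalues (with algebraic multiplicities) are λ = 3 with multiplicity 3.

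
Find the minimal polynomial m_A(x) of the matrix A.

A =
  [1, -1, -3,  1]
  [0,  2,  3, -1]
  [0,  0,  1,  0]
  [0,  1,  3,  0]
x^2 - 2*x + 1

The characteristic polynomial is χ_A(x) = (x - 1)^4, so the eigenvalues are known. The minimal polynomial is
  m_A(x) = Π_λ (x − λ)^{k_λ}
where k_λ is the size of the *largest* Jordan block for λ (equivalently, the smallest k with (A − λI)^k v = 0 for every generalised eigenvector v of λ).

  λ = 1: largest Jordan block has size 2, contributing (x − 1)^2

So m_A(x) = (x - 1)^2 = x^2 - 2*x + 1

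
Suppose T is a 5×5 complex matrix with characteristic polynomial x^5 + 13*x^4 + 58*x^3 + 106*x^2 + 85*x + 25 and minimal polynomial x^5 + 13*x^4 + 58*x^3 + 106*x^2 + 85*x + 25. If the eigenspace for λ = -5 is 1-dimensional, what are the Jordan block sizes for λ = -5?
Block sizes for λ = -5: [2]

Step 1 — from the characteristic polynomial, algebraic multiplicity of λ = -5 is 2. From dim ker(T − (-5)·I) = 1, there are exactly 1 Jordan blocks for λ = -5.
Step 2 — from the minimal polynomial, the factor (x + 5)^2 tells us the largest block for λ = -5 has size 2.
Step 3 — with total size 2, 1 blocks, and largest block 2, the block sizes (in nonincreasing order) are [2].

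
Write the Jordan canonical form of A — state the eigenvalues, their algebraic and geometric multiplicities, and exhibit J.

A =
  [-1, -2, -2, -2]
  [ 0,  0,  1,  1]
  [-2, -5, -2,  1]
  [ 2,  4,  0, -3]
J_1(-3) ⊕ J_2(-1) ⊕ J_1(-1)

The characteristic polynomial is
  det(x·I − A) = x^4 + 6*x^3 + 12*x^2 + 10*x + 3 = (x + 1)^3*(x + 3)

Eigenvalues and multiplicities (the geometric multiplicity of λ is n − rank(A − λI), which equals the number of Jordan blocks for λ):
  λ = -3: algebraic multiplicity = 1, geometric multiplicity = 1
  λ = -1: algebraic multiplicity = 3, geometric multiplicity = 2

Determining the block sizes for each eigenvalue:
  λ = -3: one block (gm = 1), so the single block has size am = 1 → block sizes [1]
  λ = -1: 2 blocks summing to 3 forces exactly one block of size 2 and the rest size 1 → block sizes [2, 1]

Assembling the blocks gives a Jordan form
J =
  [-3,  0,  0,  0]
  [ 0, -1,  1,  0]
  [ 0,  0, -1,  0]
  [ 0,  0,  0, -1]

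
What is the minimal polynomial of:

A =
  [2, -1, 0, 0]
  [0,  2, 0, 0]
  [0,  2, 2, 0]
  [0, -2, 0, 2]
x^2 - 4*x + 4

The characteristic polynomial is χ_A(x) = (x - 2)^4, so the eigenvalues are known. The minimal polynomial is
  m_A(x) = Π_λ (x − λ)^{k_λ}
where k_λ is the size of the *largest* Jordan block for λ (equivalently, the smallest k with (A − λI)^k v = 0 for every generalised eigenvector v of λ).

  λ = 2: largest Jordan block has size 2, contributing (x − 2)^2

So m_A(x) = (x - 2)^2 = x^2 - 4*x + 4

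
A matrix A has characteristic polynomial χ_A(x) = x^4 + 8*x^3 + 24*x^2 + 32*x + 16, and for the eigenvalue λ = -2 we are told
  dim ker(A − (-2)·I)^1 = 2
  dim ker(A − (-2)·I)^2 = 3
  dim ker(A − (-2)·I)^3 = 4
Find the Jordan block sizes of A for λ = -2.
Block sizes for λ = -2: [3, 1]

From the dimensions of kernels of powers, the number of Jordan blocks of size at least j is d_j − d_{j−1} where d_j = dim ker(N^j) (with d_0 = 0). Computing the differences gives [2, 1, 1].
The number of blocks of size exactly k is (#blocks of size ≥ k) − (#blocks of size ≥ k + 1), so the partition is: 1 block(s) of size 1, 1 block(s) of size 3.
In nonincreasing order the block sizes are [3, 1].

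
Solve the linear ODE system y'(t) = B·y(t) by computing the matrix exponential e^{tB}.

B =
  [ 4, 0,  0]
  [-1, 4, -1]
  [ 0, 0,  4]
e^{tB} =
  [exp(4*t), 0, 0]
  [-t*exp(4*t), exp(4*t), -t*exp(4*t)]
  [0, 0, exp(4*t)]

Strategy: write B = P · J · P⁻¹ where J is a Jordan canonical form, so e^{tB} = P · e^{tJ} · P⁻¹, and e^{tJ} can be computed block-by-block.

B has Jordan form
J =
  [4, 1, 0]
  [0, 4, 0]
  [0, 0, 4]
(up to reordering of blocks).

Per-block formulas:
  For a 1×1 block at λ = 4: exp(t · [4]) = [e^(4t)].
  For a 2×2 Jordan block J_2(4): exp(t · J_2(4)) = e^(4t)·(I + t·N), where N is the 2×2 nilpotent shift.

After assembling e^{tJ} and conjugating by P, we get:

e^{tB} =
  [exp(4*t), 0, 0]
  [-t*exp(4*t), exp(4*t), -t*exp(4*t)]
  [0, 0, exp(4*t)]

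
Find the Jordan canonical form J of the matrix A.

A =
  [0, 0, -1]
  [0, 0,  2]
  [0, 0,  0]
J_2(0) ⊕ J_1(0)

The characteristic polynomial is
  det(x·I − A) = x^3

Eigenvalues and multiplicities (the geometric multiplicity of λ is n − rank(A − λI), which equals the number of Jordan blocks for λ):
  λ = 0: algebraic multiplicity = 3, geometric multiplicity = 2

Determining the block sizes for each eigenvalue:
  λ = 0: 2 blocks summing to 3 forces exactly one block of size 2 and the rest size 1 → block sizes [2, 1]

Assembling the blocks gives a Jordan form
J =
  [0, 1, 0]
  [0, 0, 0]
  [0, 0, 0]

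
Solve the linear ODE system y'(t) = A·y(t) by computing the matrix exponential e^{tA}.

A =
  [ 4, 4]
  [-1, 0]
e^{tA} =
  [2*t*exp(2*t) + exp(2*t), 4*t*exp(2*t)]
  [-t*exp(2*t), -2*t*exp(2*t) + exp(2*t)]

Strategy: write A = P · J · P⁻¹ where J is a Jordan canonical form, so e^{tA} = P · e^{tJ} · P⁻¹, and e^{tJ} can be computed block-by-block.

A has Jordan form
J =
  [2, 1]
  [0, 2]
(up to reordering of blocks).

Per-block formulas:
  For a 2×2 Jordan block J_2(2): exp(t · J_2(2)) = e^(2t)·(I + t·N), where N is the 2×2 nilpotent shift.

After assembling e^{tJ} and conjugating by P, we get:

e^{tA} =
  [2*t*exp(2*t) + exp(2*t), 4*t*exp(2*t)]
  [-t*exp(2*t), -2*t*exp(2*t) + exp(2*t)]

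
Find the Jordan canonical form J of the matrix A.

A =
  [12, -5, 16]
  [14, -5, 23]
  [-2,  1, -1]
J_3(2)

The characteristic polynomial is
  det(x·I − A) = x^3 - 6*x^2 + 12*x - 8 = (x - 2)^3

Eigenvalues and multiplicities (the geometric multiplicity of λ is n − rank(A − λI), which equals the number of Jordan blocks for λ):
  λ = 2: algebraic multiplicity = 3, geometric multiplicity = 1

Determining the block sizes for each eigenvalue:
  λ = 2: one block (gm = 1), so the single block has size am = 3 → block sizes [3]

Assembling the blocks gives a Jordan form
J =
  [2, 1, 0]
  [0, 2, 1]
  [0, 0, 2]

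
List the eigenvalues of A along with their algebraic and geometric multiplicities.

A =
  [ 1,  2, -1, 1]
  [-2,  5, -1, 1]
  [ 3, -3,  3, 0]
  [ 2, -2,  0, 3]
λ = 3: alg = 4, geom = 2

Step 1 — factor the characteristic polynomial to read off the algebraic multiplicities:
  χ_A(x) = (x - 3)^4

Step 2 — compute geometric multiplicities via the rank-nullity identity g(λ) = n − rank(A − λI):
  rank(A − (3)·I) = 2, so dim ker(A − (3)·I) = n − 2 = 2

Summary:
  λ = 3: algebraic multiplicity = 4, geometric multiplicity = 2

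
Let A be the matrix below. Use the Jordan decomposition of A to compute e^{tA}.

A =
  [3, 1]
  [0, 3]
e^{tA} =
  [exp(3*t), t*exp(3*t)]
  [0, exp(3*t)]

Strategy: write A = P · J · P⁻¹ where J is a Jordan canonical form, so e^{tA} = P · e^{tJ} · P⁻¹, and e^{tJ} can be computed block-by-block.

A has Jordan form
J =
  [3, 1]
  [0, 3]
(up to reordering of blocks).

Per-block formulas:
  For a 2×2 Jordan block J_2(3): exp(t · J_2(3)) = e^(3t)·(I + t·N), where N is the 2×2 nilpotent shift.

After assembling e^{tJ} and conjugating by P, we get:

e^{tA} =
  [exp(3*t), t*exp(3*t)]
  [0, exp(3*t)]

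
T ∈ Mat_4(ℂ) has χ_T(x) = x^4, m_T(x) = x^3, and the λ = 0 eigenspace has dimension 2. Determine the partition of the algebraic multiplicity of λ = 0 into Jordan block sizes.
Block sizes for λ = 0: [3, 1]

Step 1 — from the characteristic polynomial, algebraic multiplicity of λ = 0 is 4. From dim ker(T − (0)·I) = 2, there are exactly 2 Jordan blocks for λ = 0.
Step 2 — from the minimal polynomial, the factor (x − 0)^3 tells us the largest block for λ = 0 has size 3.
Step 3 — with total size 4, 2 blocks, and largest block 3, the block sizes (in nonincreasing order) are [3, 1].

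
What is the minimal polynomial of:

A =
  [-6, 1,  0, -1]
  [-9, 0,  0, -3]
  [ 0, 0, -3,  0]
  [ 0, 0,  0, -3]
x^2 + 6*x + 9

The characteristic polynomial is χ_A(x) = (x + 3)^4, so the eigenvalues are known. The minimal polynomial is
  m_A(x) = Π_λ (x − λ)^{k_λ}
where k_λ is the size of the *largest* Jordan block for λ (equivalently, the smallest k with (A − λI)^k v = 0 for every generalised eigenvector v of λ).

  λ = -3: largest Jordan block has size 2, contributing (x + 3)^2

So m_A(x) = (x + 3)^2 = x^2 + 6*x + 9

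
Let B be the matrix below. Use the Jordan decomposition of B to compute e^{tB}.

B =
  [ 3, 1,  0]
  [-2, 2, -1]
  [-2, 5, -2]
e^{tB} =
  [t^2*exp(t) + 2*t*exp(t) + exp(t), 3*t^2*exp(t)/2 + t*exp(t), -t^2*exp(t)/2]
  [-2*t^2*exp(t) - 2*t*exp(t), -3*t^2*exp(t) + t*exp(t) + exp(t), t^2*exp(t) - t*exp(t)]
  [-4*t^2*exp(t) - 2*t*exp(t), -6*t^2*exp(t) + 5*t*exp(t), 2*t^2*exp(t) - 3*t*exp(t) + exp(t)]

Strategy: write B = P · J · P⁻¹ where J is a Jordan canonical form, so e^{tB} = P · e^{tJ} · P⁻¹, and e^{tJ} can be computed block-by-block.

B has Jordan form
J =
  [1, 1, 0]
  [0, 1, 1]
  [0, 0, 1]
(up to reordering of blocks).

Per-block formulas:
  For a 3×3 Jordan block J_3(1): exp(t · J_3(1)) = e^(1t)·(I + t·N + (t^2/2)·N^2), where N is the 3×3 nilpotent shift.

After assembling e^{tJ} and conjugating by P, we get:

e^{tB} =
  [t^2*exp(t) + 2*t*exp(t) + exp(t), 3*t^2*exp(t)/2 + t*exp(t), -t^2*exp(t)/2]
  [-2*t^2*exp(t) - 2*t*exp(t), -3*t^2*exp(t) + t*exp(t) + exp(t), t^2*exp(t) - t*exp(t)]
  [-4*t^2*exp(t) - 2*t*exp(t), -6*t^2*exp(t) + 5*t*exp(t), 2*t^2*exp(t) - 3*t*exp(t) + exp(t)]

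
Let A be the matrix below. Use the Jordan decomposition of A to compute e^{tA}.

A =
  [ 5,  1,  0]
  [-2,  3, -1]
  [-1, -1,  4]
e^{tA} =
  [-t^2*exp(4*t)/2 + t*exp(4*t) + exp(4*t), t*exp(4*t), -t^2*exp(4*t)/2]
  [t^2*exp(4*t)/2 - 2*t*exp(4*t), -t*exp(4*t) + exp(4*t), t^2*exp(4*t)/2 - t*exp(4*t)]
  [t^2*exp(4*t)/2 - t*exp(4*t), -t*exp(4*t), t^2*exp(4*t)/2 + exp(4*t)]

Strategy: write A = P · J · P⁻¹ where J is a Jordan canonical form, so e^{tA} = P · e^{tJ} · P⁻¹, and e^{tJ} can be computed block-by-block.

A has Jordan form
J =
  [4, 1, 0]
  [0, 4, 1]
  [0, 0, 4]
(up to reordering of blocks).

Per-block formulas:
  For a 3×3 Jordan block J_3(4): exp(t · J_3(4)) = e^(4t)·(I + t·N + (t^2/2)·N^2), where N is the 3×3 nilpotent shift.

After assembling e^{tJ} and conjugating by P, we get:

e^{tA} =
  [-t^2*exp(4*t)/2 + t*exp(4*t) + exp(4*t), t*exp(4*t), -t^2*exp(4*t)/2]
  [t^2*exp(4*t)/2 - 2*t*exp(4*t), -t*exp(4*t) + exp(4*t), t^2*exp(4*t)/2 - t*exp(4*t)]
  [t^2*exp(4*t)/2 - t*exp(4*t), -t*exp(4*t), t^2*exp(4*t)/2 + exp(4*t)]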